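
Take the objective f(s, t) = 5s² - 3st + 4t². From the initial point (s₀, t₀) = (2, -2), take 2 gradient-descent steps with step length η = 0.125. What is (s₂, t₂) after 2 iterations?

(0.59375, -0.46875)

∇f = (10s - 3t, -3s + 8t)
(s₁, t₁) = (2, -2) − 0.125·(26, -22) = (-1.25, 0.75)
(s₂, t₂) = (-1.25, 0.75) − 0.125·(-14.75, 9.75) = (0.59375, -0.46875)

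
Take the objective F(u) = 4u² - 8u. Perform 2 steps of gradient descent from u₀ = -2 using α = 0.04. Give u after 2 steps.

F′(u) = 8u - 8
u₁ = -2 − 0.04·(-24) = -1.04
u₂ = -1.04 − 0.04·(-16.32) = -0.3872

-0.3872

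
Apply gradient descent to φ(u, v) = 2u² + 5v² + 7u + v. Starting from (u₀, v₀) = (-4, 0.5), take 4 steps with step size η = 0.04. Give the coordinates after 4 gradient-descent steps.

∇φ = (4u + 7, 10v + 1)
Step 1: at (-4, 0.5), ∇φ = (-9, 6) → (-4, 0.5) − 0.04·(-9, 6) = (-3.64, 0.26)
Step 2: at (-3.64, 0.26), ∇φ = (-7.56, 3.6) → (-3.64, 0.26) − 0.04·(-7.56, 3.6) = (-3.3376, 0.116)
Step 3: at (-3.3376, 0.116), ∇φ = (-6.3504, 2.16) → (-3.3376, 0.116) − 0.04·(-6.3504, 2.16) = (-3.083584, 0.0296)
Step 4: at (-3.083584, 0.0296), ∇φ = (-5.334336, 1.296) → (-3.083584, 0.0296) − 0.04·(-5.334336, 1.296) = (-2.87021056, -0.02224)

(-2.87021056, -0.02224)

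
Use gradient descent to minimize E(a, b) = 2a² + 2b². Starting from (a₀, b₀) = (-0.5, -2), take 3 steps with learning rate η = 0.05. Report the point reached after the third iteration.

∇E = (4a, 4b)
Step 1: at (-0.5, -2), ∇E = (-2, -8) → (-0.5, -2) − 0.05·(-2, -8) = (-0.4, -1.6)
Step 2: at (-0.4, -1.6), ∇E = (-1.6, -6.4) → (-0.4, -1.6) − 0.05·(-1.6, -6.4) = (-0.32, -1.28)
Step 3: at (-0.32, -1.28), ∇E = (-1.28, -5.12) → (-0.32, -1.28) − 0.05·(-1.28, -5.12) = (-0.256, -1.024)

(-0.256, -1.024)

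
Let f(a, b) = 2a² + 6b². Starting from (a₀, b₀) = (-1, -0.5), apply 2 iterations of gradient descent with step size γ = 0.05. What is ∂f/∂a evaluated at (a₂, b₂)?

∇f = (4a, 12b)
Step 1: at (-1, -0.5), ∇f = (-4, -6) → (-1, -0.5) − 0.05·(-4, -6) = (-0.8, -0.2)
Step 2: at (-0.8, -0.2), ∇f = (-3.2, -2.4) → (-0.8, -0.2) − 0.05·(-3.2, -2.4) = (-0.64, -0.08)
∂f/∂a at (-0.64, -0.08) = -2.56

-2.56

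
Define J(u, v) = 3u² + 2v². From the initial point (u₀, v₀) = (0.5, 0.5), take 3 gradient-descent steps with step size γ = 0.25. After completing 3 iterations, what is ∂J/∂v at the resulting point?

∇J = (6u, 4v)
(u₁, v₁) = (0.5, 0.5) − 0.25·(3, 2) = (-0.25, 0)
(u₂, v₂) = (-0.25, 0) − 0.25·(-1.5, 0) = (0.125, 0)
(u₃, v₃) = (0.125, 0) − 0.25·(0.75, 0) = (-0.0625, 0)
∂J/∂v at (-0.0625, 0) = 0

0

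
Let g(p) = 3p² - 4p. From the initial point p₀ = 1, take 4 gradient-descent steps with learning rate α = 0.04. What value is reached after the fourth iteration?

0.77787392

g′(p) = 6p - 4
Step 1: g′(1) = 2; p₁ = 1 − 0.04·2 = 0.92
Step 2: g′(0.92) = 1.52; p₂ = 0.92 − 0.04·1.52 = 0.8592
Step 3: g′(0.8592) = 1.1552; p₃ = 0.8592 − 0.04·1.1552 = 0.812992
Step 4: g′(0.812992) = 0.877952; p₄ = 0.812992 − 0.04·0.877952 = 0.77787392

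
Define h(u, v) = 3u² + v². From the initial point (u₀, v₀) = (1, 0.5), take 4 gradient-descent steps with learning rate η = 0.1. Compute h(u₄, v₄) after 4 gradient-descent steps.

0.04390912

∇h = (6u, 2v)
Step 1: at (1, 0.5), ∇h = (6, 1) → (1, 0.5) − 0.1·(6, 1) = (0.4, 0.4)
Step 2: at (0.4, 0.4), ∇h = (2.4, 0.8) → (0.4, 0.4) − 0.1·(2.4, 0.8) = (0.16, 0.32)
Step 3: at (0.16, 0.32), ∇h = (0.96, 0.64) → (0.16, 0.32) − 0.1·(0.96, 0.64) = (0.064, 0.256)
Step 4: at (0.064, 0.256), ∇h = (0.384, 0.512) → (0.064, 0.256) − 0.1·(0.384, 0.512) = (0.0256, 0.2048)
h(0.0256, 0.2048) = 0.04390912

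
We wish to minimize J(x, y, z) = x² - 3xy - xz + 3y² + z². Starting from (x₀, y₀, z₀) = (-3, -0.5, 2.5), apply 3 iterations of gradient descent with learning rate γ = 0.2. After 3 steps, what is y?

∇J = (2x - 3y - z, -3x + 6y, -x + 2z)
(x₁, y₁, z₁) = (-3, -0.5, 2.5) − 0.2·(-7, 6, 8) = (-1.6, -1.7, 0.9)
(x₂, y₂, z₂) = (-1.6, -1.7, 0.9) − 0.2·(1, -5.4, 3.4) = (-1.8, -0.62, 0.22)
(x₃, y₃, z₃) = (-1.8, -0.62, 0.22) − 0.2·(-1.96, 1.68, 2.24) = (-1.408, -0.956, -0.228)
y = -0.956

-0.956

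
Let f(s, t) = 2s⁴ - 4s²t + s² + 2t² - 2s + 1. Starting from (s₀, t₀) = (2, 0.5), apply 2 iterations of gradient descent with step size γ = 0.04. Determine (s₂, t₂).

(-0.31245824, 0.906784)

∇f = (8s³ - 8st + 2s - 2, -4s² + 4t)
Step 1: at (2, 0.5), ∇f = (58, -14) → (2, 0.5) − 0.04·(58, -14) = (-0.32, 1.06)
Step 2: at (-0.32, 1.06), ∇f = (-0.188544, 3.8304) → (-0.32, 1.06) − 0.04·(-0.188544, 3.8304) = (-0.31245824, 0.906784)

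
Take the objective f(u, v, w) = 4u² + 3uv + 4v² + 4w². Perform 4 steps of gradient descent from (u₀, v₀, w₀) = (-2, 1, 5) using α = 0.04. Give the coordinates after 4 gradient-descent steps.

∇f = (8u + 3v, 3u + 8v, 8w)
Step 1: at (-2, 1, 5), ∇f = (-13, 2, 40) → (-2, 1, 5) − 0.04·(-13, 2, 40) = (-1.48, 0.92, 3.4)
Step 2: at (-1.48, 0.92, 3.4), ∇f = (-9.08, 2.92, 27.2) → (-1.48, 0.92, 3.4) − 0.04·(-9.08, 2.92, 27.2) = (-1.1168, 0.8032, 2.312)
Step 3: at (-1.1168, 0.8032, 2.312), ∇f = (-6.5248, 3.0752, 18.496) → (-1.1168, 0.8032, 2.312) − 0.04·(-6.5248, 3.0752, 18.496) = (-0.855808, 0.680192, 1.57216)
Step 4: at (-0.855808, 0.680192, 1.57216), ∇f = (-4.805888, 2.874112, 12.57728) → (-0.855808, 0.680192, 1.57216) − 0.04·(-4.805888, 2.874112, 12.57728) = (-0.66357248, 0.56522752, 1.0690688)

(-0.66357248, 0.56522752, 1.0690688)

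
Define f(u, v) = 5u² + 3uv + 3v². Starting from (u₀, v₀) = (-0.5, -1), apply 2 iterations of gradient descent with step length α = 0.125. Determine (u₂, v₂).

∇f = (10u + 3v, 3u + 6v)
(u₁, v₁) = (-0.5, -1) − 0.125·(-8, -7.5) = (0.5, -0.0625)
(u₂, v₂) = (0.5, -0.0625) − 0.125·(4.8125, 1.125) = (-0.1015625, -0.203125)

(-0.1015625, -0.203125)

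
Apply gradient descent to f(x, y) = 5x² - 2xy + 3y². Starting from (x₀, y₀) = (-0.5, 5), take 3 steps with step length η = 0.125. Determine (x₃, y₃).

∇f = (10x - 2y, -2x + 6y)
(x₁, y₁) = (-0.5, 5) − 0.125·(-15, 31) = (1.375, 1.125)
(x₂, y₂) = (1.375, 1.125) − 0.125·(11.5, 4) = (-0.0625, 0.625)
(x₃, y₃) = (-0.0625, 0.625) − 0.125·(-1.875, 3.875) = (0.171875, 0.140625)

(0.171875, 0.140625)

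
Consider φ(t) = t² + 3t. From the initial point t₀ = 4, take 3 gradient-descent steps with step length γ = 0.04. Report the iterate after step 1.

φ′(t) = 2t + 3
t₁ = 4 − 0.04·11 = 3.56

3.56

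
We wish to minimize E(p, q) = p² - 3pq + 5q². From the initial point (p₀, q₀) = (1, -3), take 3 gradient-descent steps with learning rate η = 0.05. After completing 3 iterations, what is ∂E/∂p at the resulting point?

∇E = (2p - 3q, -3p + 10q)
Step 1: at (1, -3), ∇E = (11, -33) → (1, -3) − 0.05·(11, -33) = (0.45, -1.35)
Step 2: at (0.45, -1.35), ∇E = (4.95, -14.85) → (0.45, -1.35) − 0.05·(4.95, -14.85) = (0.2025, -0.6075)
Step 3: at (0.2025, -0.6075), ∇E = (2.2275, -6.6825) → (0.2025, -0.6075) − 0.05·(2.2275, -6.6825) = (0.091125, -0.273375)
∂E/∂p at (0.091125, -0.273375) = 1.002375

1.002375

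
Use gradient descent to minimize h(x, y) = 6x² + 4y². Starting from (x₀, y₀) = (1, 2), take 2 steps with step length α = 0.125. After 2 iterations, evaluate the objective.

∇h = (12x, 8y)
(x₁, y₁) = (1, 2) − 0.125·(12, 16) = (-0.5, 0)
(x₂, y₂) = (-0.5, 0) − 0.125·(-6, 0) = (0.25, 0)
h(0.25, 0) = 0.375

0.375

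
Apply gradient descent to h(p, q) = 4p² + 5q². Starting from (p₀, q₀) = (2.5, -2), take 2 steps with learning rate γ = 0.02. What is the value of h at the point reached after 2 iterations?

20.638784

∇h = (8p, 10q)
Step 1: at (2.5, -2), ∇h = (20, -20) → (2.5, -2) − 0.02·(20, -20) = (2.1, -1.6)
Step 2: at (2.1, -1.6), ∇h = (16.8, -16) → (2.1, -1.6) − 0.02·(16.8, -16) = (1.764, -1.28)
h(1.764, -1.28) = 20.638784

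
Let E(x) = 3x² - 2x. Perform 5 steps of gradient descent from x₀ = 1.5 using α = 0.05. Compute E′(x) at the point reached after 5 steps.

1.17649

E′(x) = 6x - 2
x₁ = 1.5 − 0.05·7 = 1.15
x₂ = 1.15 − 0.05·4.9 = 0.905
x₃ = 0.905 − 0.05·3.43 = 0.7335
x₄ = 0.7335 − 0.05·2.401 = 0.61345
x₅ = 0.61345 − 0.05·1.6807 = 0.529415
E′(x) at (0.529415) = 1.17649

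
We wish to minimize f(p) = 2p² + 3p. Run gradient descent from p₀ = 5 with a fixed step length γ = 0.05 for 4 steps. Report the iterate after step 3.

2.194

f′(p) = 4p + 3
p₁ = 5 − 0.05·23 = 3.85
p₂ = 3.85 − 0.05·18.4 = 2.93
p₃ = 2.93 − 0.05·14.72 = 2.194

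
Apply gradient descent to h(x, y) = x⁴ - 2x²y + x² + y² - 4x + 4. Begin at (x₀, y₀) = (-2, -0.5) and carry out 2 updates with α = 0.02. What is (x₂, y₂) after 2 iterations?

(-0.85413376, -0.257024)

∇h = (4x³ - 4xy + 2x - 4, -2x² + 2y)
(x₁, y₁) = (-2, -0.5) − 0.02·(-44, -9) = (-1.12, -0.32)
(x₂, y₂) = (-1.12, -0.32) − 0.02·(-13.293312, -3.1488) = (-0.85413376, -0.257024)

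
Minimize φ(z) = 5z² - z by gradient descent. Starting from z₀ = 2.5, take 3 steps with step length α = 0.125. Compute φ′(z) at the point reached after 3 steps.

φ′(z) = 10z - 1
Step 1: φ′(2.5) = 24; z₁ = 2.5 − 0.125·24 = -0.5
Step 2: φ′(-0.5) = -6; z₂ = -0.5 − 0.125·(-6) = 0.25
Step 3: φ′(0.25) = 1.5; z₃ = 0.25 − 0.125·1.5 = 0.0625
φ′(z) at (0.0625) = -0.375

-0.375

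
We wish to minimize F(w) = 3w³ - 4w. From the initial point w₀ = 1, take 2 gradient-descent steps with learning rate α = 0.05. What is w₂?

F′(w) = 9w² - 4
Step 1: F′(1) = 5; w₁ = 1 − 0.05·5 = 0.75
Step 2: F′(0.75) = 1.0625; w₂ = 0.75 − 0.05·1.0625 = 0.696875

0.696875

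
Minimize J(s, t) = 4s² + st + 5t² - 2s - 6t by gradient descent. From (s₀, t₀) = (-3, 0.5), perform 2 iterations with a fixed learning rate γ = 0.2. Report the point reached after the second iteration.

(-1.12, -0.52)

∇J = (8s + t - 2, s + 10t - 6)
Step 1: at (-3, 0.5), ∇J = (-25.5, -4) → (-3, 0.5) − 0.2·(-25.5, -4) = (2.1, 1.3)
Step 2: at (2.1, 1.3), ∇J = (16.1, 9.1) → (2.1, 1.3) − 0.2·(16.1, 9.1) = (-1.12, -0.52)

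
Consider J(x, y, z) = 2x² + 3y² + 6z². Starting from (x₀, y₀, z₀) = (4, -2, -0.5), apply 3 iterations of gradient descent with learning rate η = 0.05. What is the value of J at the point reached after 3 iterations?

9.80654

∇J = (4x, 6y, 12z)
(x₁, y₁, z₁) = (4, -2, -0.5) − 0.05·(16, -12, -6) = (3.2, -1.4, -0.2)
(x₂, y₂, z₂) = (3.2, -1.4, -0.2) − 0.05·(12.8, -8.4, -2.4) = (2.56, -0.98, -0.08)
(x₃, y₃, z₃) = (2.56, -0.98, -0.08) − 0.05·(10.24, -5.88, -0.96) = (2.048, -0.686, -0.032)
J(2.048, -0.686, -0.032) = 9.80654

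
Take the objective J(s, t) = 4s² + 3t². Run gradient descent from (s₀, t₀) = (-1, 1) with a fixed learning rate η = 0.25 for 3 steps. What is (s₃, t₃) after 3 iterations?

∇J = (8s, 6t)
Step 1: at (-1, 1), ∇J = (-8, 6) → (-1, 1) − 0.25·(-8, 6) = (1, -0.5)
Step 2: at (1, -0.5), ∇J = (8, -3) → (1, -0.5) − 0.25·(8, -3) = (-1, 0.25)
Step 3: at (-1, 0.25), ∇J = (-8, 1.5) → (-1, 0.25) − 0.25·(-8, 1.5) = (1, -0.125)

(1, -0.125)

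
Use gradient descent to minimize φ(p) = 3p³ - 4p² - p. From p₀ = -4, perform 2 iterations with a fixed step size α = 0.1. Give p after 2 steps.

φ′(p) = 9p² - 8p - 1
p₁ = -4 − 0.1·175 = -21.5
p₂ = -21.5 − 0.1·4331.25 = -454.625

-454.625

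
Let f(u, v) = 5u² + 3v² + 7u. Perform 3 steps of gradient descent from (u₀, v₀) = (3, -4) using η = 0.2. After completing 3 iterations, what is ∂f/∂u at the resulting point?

∇f = (10u + 7, 6v)
Step 1: at (3, -4), ∇f = (37, -24) → (3, -4) − 0.2·(37, -24) = (-4.4, 0.8)
Step 2: at (-4.4, 0.8), ∇f = (-37, 4.8) → (-4.4, 0.8) − 0.2·(-37, 4.8) = (3, -0.16)
Step 3: at (3, -0.16), ∇f = (37, -0.96) → (3, -0.16) − 0.2·(37, -0.96) = (-4.4, 0.032)
∂f/∂u at (-4.4, 0.032) = -37

-37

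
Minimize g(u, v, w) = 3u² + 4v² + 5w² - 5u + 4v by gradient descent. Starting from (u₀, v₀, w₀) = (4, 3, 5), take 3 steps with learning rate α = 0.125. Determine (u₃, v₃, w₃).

(0.8828125, -0.5, -0.078125)

∇g = (6u - 5, 8v + 4, 10w)
(u₁, v₁, w₁) = (4, 3, 5) − 0.125·(19, 28, 50) = (1.625, -0.5, -1.25)
(u₂, v₂, w₂) = (1.625, -0.5, -1.25) − 0.125·(4.75, 0, -12.5) = (1.03125, -0.5, 0.3125)
(u₃, v₃, w₃) = (1.03125, -0.5, 0.3125) − 0.125·(1.1875, 0, 3.125) = (0.8828125, -0.5, -0.078125)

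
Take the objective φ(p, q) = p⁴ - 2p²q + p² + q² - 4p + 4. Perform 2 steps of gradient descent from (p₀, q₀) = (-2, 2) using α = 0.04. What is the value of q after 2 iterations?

∇φ = (4p³ - 4pq + 2p - 4, -2p² + 2q)
Step 1: at (-2, 2), ∇φ = (-24, -4) → (-2, 2) − 0.04·(-24, -4) = (-1.04, 2.16)
Step 2: at (-1.04, 2.16), ∇φ = (-1.593856, 2.1568) → (-1.04, 2.16) − 0.04·(-1.593856, 2.1568) = (-0.97624576, 2.073728)
q = 2.073728

2.073728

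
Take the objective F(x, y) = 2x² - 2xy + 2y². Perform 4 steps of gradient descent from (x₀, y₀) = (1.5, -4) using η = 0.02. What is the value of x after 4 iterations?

0.58747904

∇F = (4x - 2y, -2x + 4y)
(x₁, y₁) = (1.5, -4) − 0.02·(14, -19) = (1.22, -3.62)
(x₂, y₂) = (1.22, -3.62) − 0.02·(12.12, -16.92) = (0.9776, -3.2816)
(x₃, y₃) = (0.9776, -3.2816) − 0.02·(10.4736, -15.0816) = (0.768128, -2.979968)
(x₄, y₄) = (0.768128, -2.979968) − 0.02·(9.032448, -13.456128) = (0.58747904, -2.71084544)
x = 0.58747904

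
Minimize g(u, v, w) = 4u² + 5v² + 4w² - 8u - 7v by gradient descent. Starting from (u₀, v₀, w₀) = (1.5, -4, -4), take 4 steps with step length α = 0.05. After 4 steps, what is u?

1.0648

∇g = (8u - 8, 10v - 7, 8w)
(u₁, v₁, w₁) = (1.5, -4, -4) − 0.05·(4, -47, -32) = (1.3, -1.65, -2.4)
(u₂, v₂, w₂) = (1.3, -1.65, -2.4) − 0.05·(2.4, -23.5, -19.2) = (1.18, -0.475, -1.44)
(u₃, v₃, w₃) = (1.18, -0.475, -1.44) − 0.05·(1.44, -11.75, -11.52) = (1.108, 0.1125, -0.864)
(u₄, v₄, w₄) = (1.108, 0.1125, -0.864) − 0.05·(0.864, -5.875, -6.912) = (1.0648, 0.40625, -0.5184)
u = 1.0648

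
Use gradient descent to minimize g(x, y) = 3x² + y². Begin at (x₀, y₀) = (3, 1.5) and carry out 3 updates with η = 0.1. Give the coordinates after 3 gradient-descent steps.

∇g = (6x, 2y)
(x₁, y₁) = (3, 1.5) − 0.1·(18, 3) = (1.2, 1.2)
(x₂, y₂) = (1.2, 1.2) − 0.1·(7.2, 2.4) = (0.48, 0.96)
(x₃, y₃) = (0.48, 0.96) − 0.1·(2.88, 1.92) = (0.192, 0.768)

(0.192, 0.768)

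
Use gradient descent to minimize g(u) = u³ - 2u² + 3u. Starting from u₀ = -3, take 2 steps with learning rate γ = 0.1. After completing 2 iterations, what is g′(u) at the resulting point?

g′(u) = 3u² - 4u + 3
u₁ = -3 − 0.1·42 = -7.2
u₂ = -7.2 − 0.1·187.32 = -25.932
g′(u) at (-25.932) = 2124.133872

2124.133872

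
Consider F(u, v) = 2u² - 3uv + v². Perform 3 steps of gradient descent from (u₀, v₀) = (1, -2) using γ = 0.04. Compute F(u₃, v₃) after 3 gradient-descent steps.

2.121551282176

∇F = (4u - 3v, -3u + 2v)
(u₁, v₁) = (1, -2) − 0.04·(10, -7) = (0.6, -1.72)
(u₂, v₂) = (0.6, -1.72) − 0.04·(7.56, -5.24) = (0.2976, -1.5104)
(u₃, v₃) = (0.2976, -1.5104) − 0.04·(5.7216, -3.9136) = (0.068736, -1.353856)
F(0.068736, -1.353856) = 2.121551282176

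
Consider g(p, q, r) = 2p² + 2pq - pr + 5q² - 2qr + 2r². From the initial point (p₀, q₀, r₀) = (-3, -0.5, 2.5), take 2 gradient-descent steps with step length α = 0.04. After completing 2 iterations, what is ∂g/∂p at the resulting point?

∇g = (4p + 2q - r, 2p + 10q - 2r, -p - 2q + 4r)
(p₁, q₁, r₁) = (-3, -0.5, 2.5) − 0.04·(-15.5, -16, 14) = (-2.38, 0.14, 1.94)
(p₂, q₂, r₂) = (-2.38, 0.14, 1.94) − 0.04·(-11.18, -7.24, 9.86) = (-1.9328, 0.4296, 1.5456)
∂g/∂p at (-1.9328, 0.4296, 1.5456) = -8.4176

-8.4176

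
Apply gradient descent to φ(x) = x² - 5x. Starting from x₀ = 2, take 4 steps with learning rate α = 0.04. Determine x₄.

2.14180352

φ′(x) = 2x - 5
Step 1: φ′(2) = -1; x₁ = 2 − 0.04·(-1) = 2.04
Step 2: φ′(2.04) = -0.92; x₂ = 2.04 − 0.04·(-0.92) = 2.0768
Step 3: φ′(2.0768) = -0.8464; x₃ = 2.0768 − 0.04·(-0.8464) = 2.110656
Step 4: φ′(2.110656) = -0.778688; x₄ = 2.110656 − 0.04·(-0.778688) = 2.14180352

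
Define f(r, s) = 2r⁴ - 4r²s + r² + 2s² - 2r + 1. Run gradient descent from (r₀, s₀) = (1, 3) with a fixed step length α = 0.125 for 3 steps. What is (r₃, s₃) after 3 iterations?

∇f = (8r³ - 8rs + 2r - 2, -4r² + 4s)
(r₁, s₁) = (1, 3) − 0.125·(-16, 8) = (3, 2)
(r₂, s₂) = (3, 2) − 0.125·(172, -28) = (-18.5, 5.5)
(r₃, s₃) = (-18.5, 5.5) − 0.125·(-49878, -1347) = (6216.25, 173.875)

(6216.25, 173.875)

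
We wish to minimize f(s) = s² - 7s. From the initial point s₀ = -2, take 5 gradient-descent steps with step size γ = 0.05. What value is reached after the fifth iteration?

f′(s) = 2s - 7
s₁ = -2 − 0.05·(-11) = -1.45
s₂ = -1.45 − 0.05·(-9.9) = -0.955
s₃ = -0.955 − 0.05·(-8.91) = -0.5095
s₄ = -0.5095 − 0.05·(-8.019) = -0.10855
s₅ = -0.10855 − 0.05·(-7.2171) = 0.252305

0.252305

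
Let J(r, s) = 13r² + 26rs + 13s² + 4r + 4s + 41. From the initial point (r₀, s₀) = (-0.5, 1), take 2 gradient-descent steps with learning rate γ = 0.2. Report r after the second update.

∇J = (26r + 26s + 4, 26r + 26s + 4)
Step 1: at (-0.5, 1), ∇J = (17, 17) → (-0.5, 1) − 0.2·(17, 17) = (-3.9, -2.4)
Step 2: at (-3.9, -2.4), ∇J = (-159.8, -159.8) → (-3.9, -2.4) − 0.2·(-159.8, -159.8) = (28.06, 29.56)
r = 28.06

28.06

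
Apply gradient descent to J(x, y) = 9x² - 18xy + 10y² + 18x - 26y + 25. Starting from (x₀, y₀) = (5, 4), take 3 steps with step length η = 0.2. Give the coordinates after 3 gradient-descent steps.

∇J = (18x - 18y + 18, -18x + 20y - 26)
(x₁, y₁) = (5, 4) − 0.2·(36, -36) = (-2.2, 11.2)
(x₂, y₂) = (-2.2, 11.2) − 0.2·(-223.2, 237.6) = (42.44, -36.32)
(x₃, y₃) = (42.44, -36.32) − 0.2·(1435.68, -1516.32) = (-244.696, 266.944)

(-244.696, 266.944)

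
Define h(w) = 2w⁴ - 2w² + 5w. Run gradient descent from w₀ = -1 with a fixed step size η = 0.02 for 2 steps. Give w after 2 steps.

h′(w) = 8w³ - 4w + 5
w₁ = -1 − 0.02·1 = -1.02
w₂ = -1.02 − 0.02·0.590336 = -1.03180672

-1.03180672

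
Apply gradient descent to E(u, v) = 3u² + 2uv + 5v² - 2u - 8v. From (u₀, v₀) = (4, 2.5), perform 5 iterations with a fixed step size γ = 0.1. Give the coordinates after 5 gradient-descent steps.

(0.14352, 0.75584)

∇E = (6u + 2v - 2, 2u + 10v - 8)
(u₁, v₁) = (4, 2.5) − 0.1·(27, 25) = (1.3, 0)
(u₂, v₂) = (1.3, 0) − 0.1·(5.8, -5.4) = (0.72, 0.54)
(u₃, v₃) = (0.72, 0.54) − 0.1·(3.4, -1.16) = (0.38, 0.656)
(u₄, v₄) = (0.38, 0.656) − 0.1·(1.592, -0.68) = (0.2208, 0.724)
(u₅, v₅) = (0.2208, 0.724) − 0.1·(0.7728, -0.3184) = (0.14352, 0.75584)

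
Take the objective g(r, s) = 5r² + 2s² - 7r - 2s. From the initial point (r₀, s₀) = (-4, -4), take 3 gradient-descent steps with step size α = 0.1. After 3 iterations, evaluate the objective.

∇g = (10r - 7, 4s - 2)
Step 1: at (-4, -4), ∇g = (-47, -18) → (-4, -4) − 0.1·(-47, -18) = (0.7, -2.2)
Step 2: at (0.7, -2.2), ∇g = (0, -10.8) → (0.7, -2.2) − 0.1·(0, -10.8) = (0.7, -1.12)
Step 3: at (0.7, -1.12), ∇g = (0, -6.48) → (0.7, -1.12) − 0.1·(0, -6.48) = (0.7, -0.472)
g(0.7, -0.472) = -1.060432

-1.060432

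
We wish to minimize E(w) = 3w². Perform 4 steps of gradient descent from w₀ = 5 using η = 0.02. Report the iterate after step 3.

3.40736

E′(w) = 6w
w₁ = 5 − 0.02·30 = 4.4
w₂ = 4.4 − 0.02·26.4 = 3.872
w₃ = 3.872 − 0.02·23.232 = 3.40736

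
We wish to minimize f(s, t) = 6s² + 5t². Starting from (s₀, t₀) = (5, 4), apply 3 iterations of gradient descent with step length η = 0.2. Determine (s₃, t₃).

∇f = (12s, 10t)
Step 1: at (5, 4), ∇f = (60, 40) → (5, 4) − 0.2·(60, 40) = (-7, -4)
Step 2: at (-7, -4), ∇f = (-84, -40) → (-7, -4) − 0.2·(-84, -40) = (9.8, 4)
Step 3: at (9.8, 4), ∇f = (117.6, 40) → (9.8, 4) − 0.2·(117.6, 40) = (-13.72, -4)

(-13.72, -4)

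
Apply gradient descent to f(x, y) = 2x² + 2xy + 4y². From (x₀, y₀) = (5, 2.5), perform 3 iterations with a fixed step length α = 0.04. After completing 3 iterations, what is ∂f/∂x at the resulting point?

11.00576

∇f = (4x + 2y, 2x + 8y)
Step 1: at (5, 2.5), ∇f = (25, 30) → (5, 2.5) − 0.04·(25, 30) = (4, 1.3)
Step 2: at (4, 1.3), ∇f = (18.6, 18.4) → (4, 1.3) − 0.04·(18.6, 18.4) = (3.256, 0.564)
Step 3: at (3.256, 0.564), ∇f = (14.152, 11.024) → (3.256, 0.564) − 0.04·(14.152, 11.024) = (2.68992, 0.12304)
∂f/∂x at (2.68992, 0.12304) = 11.00576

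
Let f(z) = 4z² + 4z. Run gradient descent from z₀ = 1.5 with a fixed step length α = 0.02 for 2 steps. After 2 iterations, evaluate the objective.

6.96594176

f′(z) = 8z + 4
z₁ = 1.5 − 0.02·16 = 1.18
z₂ = 1.18 − 0.02·13.44 = 0.9112
f(0.9112) = 6.96594176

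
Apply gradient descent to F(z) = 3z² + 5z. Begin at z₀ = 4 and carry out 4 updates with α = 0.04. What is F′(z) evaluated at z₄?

9.67503104

F′(z) = 6z + 5
Step 1: F′(4) = 29; z₁ = 4 − 0.04·29 = 2.84
Step 2: F′(2.84) = 22.04; z₂ = 2.84 − 0.04·22.04 = 1.9584
Step 3: F′(1.9584) = 16.7504; z₃ = 1.9584 − 0.04·16.7504 = 1.288384
Step 4: F′(1.288384) = 12.730304; z₄ = 1.288384 − 0.04·12.730304 = 0.77917184
F′(z) at (0.77917184) = 9.67503104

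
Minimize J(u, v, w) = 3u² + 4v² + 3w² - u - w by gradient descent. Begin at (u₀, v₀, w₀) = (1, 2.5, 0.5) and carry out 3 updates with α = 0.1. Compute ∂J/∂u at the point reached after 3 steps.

0.32

∇J = (6u - 1, 8v, 6w - 1)
Step 1: at (1, 2.5, 0.5), ∇J = (5, 20, 2) → (1, 2.5, 0.5) − 0.1·(5, 20, 2) = (0.5, 0.5, 0.3)
Step 2: at (0.5, 0.5, 0.3), ∇J = (2, 4, 0.8) → (0.5, 0.5, 0.3) − 0.1·(2, 4, 0.8) = (0.3, 0.1, 0.22)
Step 3: at (0.3, 0.1, 0.22), ∇J = (0.8, 0.8, 0.32) → (0.3, 0.1, 0.22) − 0.1·(0.8, 0.8, 0.32) = (0.22, 0.02, 0.188)
∂J/∂u at (0.22, 0.02, 0.188) = 0.32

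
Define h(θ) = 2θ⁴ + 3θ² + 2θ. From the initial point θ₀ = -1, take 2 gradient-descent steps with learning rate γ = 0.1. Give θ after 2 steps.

-0.1264

h′(θ) = 8θ³ + 6θ + 2
θ₁ = -1 − 0.1·(-12) = 0.2
θ₂ = 0.2 − 0.1·3.264 = -0.1264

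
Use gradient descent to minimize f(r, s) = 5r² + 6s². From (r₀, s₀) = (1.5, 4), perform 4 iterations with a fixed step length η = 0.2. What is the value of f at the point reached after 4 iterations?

1428.00749376

∇f = (10r, 12s)
(r₁, s₁) = (1.5, 4) − 0.2·(15, 48) = (-1.5, -5.6)
(r₂, s₂) = (-1.5, -5.6) − 0.2·(-15, -67.2) = (1.5, 7.84)
(r₃, s₃) = (1.5, 7.84) − 0.2·(15, 94.08) = (-1.5, -10.976)
(r₄, s₄) = (-1.5, -10.976) − 0.2·(-15, -131.712) = (1.5, 15.3664)
f(1.5, 15.3664) = 1428.00749376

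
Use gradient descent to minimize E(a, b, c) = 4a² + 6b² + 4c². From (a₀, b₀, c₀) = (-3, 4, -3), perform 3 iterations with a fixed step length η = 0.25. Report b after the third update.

-32

∇E = (8a, 12b, 8c)
(a₁, b₁, c₁) = (-3, 4, -3) − 0.25·(-24, 48, -24) = (3, -8, 3)
(a₂, b₂, c₂) = (3, -8, 3) − 0.25·(24, -96, 24) = (-3, 16, -3)
(a₃, b₃, c₃) = (-3, 16, -3) − 0.25·(-24, 192, -24) = (3, -32, 3)
b = -32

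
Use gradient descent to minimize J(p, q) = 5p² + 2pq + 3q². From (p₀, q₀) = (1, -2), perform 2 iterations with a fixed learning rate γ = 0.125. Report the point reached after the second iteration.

∇J = (10p + 2q, 2p + 6q)
(p₁, q₁) = (1, -2) − 0.125·(6, -10) = (0.25, -0.75)
(p₂, q₂) = (0.25, -0.75) − 0.125·(1, -4) = (0.125, -0.25)

(0.125, -0.25)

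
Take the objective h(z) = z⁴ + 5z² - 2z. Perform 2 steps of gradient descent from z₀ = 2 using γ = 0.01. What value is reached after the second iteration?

1.235

h′(z) = 4z³ + 10z - 2
z₁ = 2 − 0.01·50 = 1.5
z₂ = 1.5 − 0.01·26.5 = 1.235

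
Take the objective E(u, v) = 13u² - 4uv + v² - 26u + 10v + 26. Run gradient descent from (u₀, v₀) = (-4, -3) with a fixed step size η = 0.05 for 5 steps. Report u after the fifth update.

0.42157

∇E = (26u - 4v - 26, -4u + 2v + 10)
Step 1: at (-4, -3), ∇E = (-118, 20) → (-4, -3) − 0.05·(-118, 20) = (1.9, -4)
Step 2: at (1.9, -4), ∇E = (39.4, -5.6) → (1.9, -4) − 0.05·(39.4, -5.6) = (-0.07, -3.72)
Step 3: at (-0.07, -3.72), ∇E = (-12.94, 2.84) → (-0.07, -3.72) − 0.05·(-12.94, 2.84) = (0.577, -3.862)
Step 4: at (0.577, -3.862), ∇E = (4.45, -0.032) → (0.577, -3.862) − 0.05·(4.45, -0.032) = (0.3545, -3.8604)
Step 5: at (0.3545, -3.8604), ∇E = (-1.3414, 0.8612) → (0.3545, -3.8604) − 0.05·(-1.3414, 0.8612) = (0.42157, -3.90346)
u = 0.42157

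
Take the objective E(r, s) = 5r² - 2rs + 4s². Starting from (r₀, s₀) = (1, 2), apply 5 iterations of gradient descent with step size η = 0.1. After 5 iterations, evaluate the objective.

0.0002112512

∇E = (10r - 2s, -2r + 8s)
(r₁, s₁) = (1, 2) − 0.1·(6, 14) = (0.4, 0.6)
(r₂, s₂) = (0.4, 0.6) − 0.1·(2.8, 4) = (0.12, 0.2)
(r₃, s₃) = (0.12, 0.2) − 0.1·(0.8, 1.36) = (0.04, 0.064)
(r₄, s₄) = (0.04, 0.064) − 0.1·(0.272, 0.432) = (0.0128, 0.0208)
(r₅, s₅) = (0.0128, 0.0208) − 0.1·(0.0864, 0.1408) = (0.00416, 0.00672)
E(0.00416, 0.00672) = 0.0002112512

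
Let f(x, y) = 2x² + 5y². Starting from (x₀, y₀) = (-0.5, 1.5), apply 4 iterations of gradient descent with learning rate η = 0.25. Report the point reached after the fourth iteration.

(0, 7.59375)

∇f = (4x, 10y)
Step 1: at (-0.5, 1.5), ∇f = (-2, 15) → (-0.5, 1.5) − 0.25·(-2, 15) = (0, -2.25)
Step 2: at (0, -2.25), ∇f = (0, -22.5) → (0, -2.25) − 0.25·(0, -22.5) = (0, 3.375)
Step 3: at (0, 3.375), ∇f = (0, 33.75) → (0, 3.375) − 0.25·(0, 33.75) = (0, -5.0625)
Step 4: at (0, -5.0625), ∇f = (0, -50.625) → (0, -5.0625) − 0.25·(0, -50.625) = (0, 7.59375)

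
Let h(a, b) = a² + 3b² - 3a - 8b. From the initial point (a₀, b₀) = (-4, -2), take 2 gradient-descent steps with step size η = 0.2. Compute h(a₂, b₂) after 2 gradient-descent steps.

∇h = (2a - 3, 6b - 8)
Step 1: at (-4, -2), ∇h = (-11, -20) → (-4, -2) − 0.2·(-11, -20) = (-1.8, 2)
Step 2: at (-1.8, 2), ∇h = (-6.6, 4) → (-1.8, 2) − 0.2·(-6.6, 4) = (-0.48, 1.2)
h(-0.48, 1.2) = -3.6096

-3.6096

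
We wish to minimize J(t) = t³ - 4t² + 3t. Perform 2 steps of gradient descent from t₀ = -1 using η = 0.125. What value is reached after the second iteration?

-8.7109375

J′(t) = 3t² - 8t + 3
t₁ = -1 − 0.125·14 = -2.75
t₂ = -2.75 − 0.125·47.6875 = -8.7109375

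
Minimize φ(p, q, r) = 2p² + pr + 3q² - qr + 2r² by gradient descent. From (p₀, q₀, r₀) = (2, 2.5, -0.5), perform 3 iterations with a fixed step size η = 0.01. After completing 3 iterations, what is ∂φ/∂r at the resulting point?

∇φ = (4p + r, 6q - r, p - q + 4r)
Step 1: at (2, 2.5, -0.5), ∇φ = (7.5, 15.5, -2.5) → (2, 2.5, -0.5) − 0.01·(7.5, 15.5, -2.5) = (1.925, 2.345, -0.475)
Step 2: at (1.925, 2.345, -0.475), ∇φ = (7.225, 14.545, -2.32) → (1.925, 2.345, -0.475) − 0.01·(7.225, 14.545, -2.32) = (1.85275, 2.19955, -0.4518)
Step 3: at (1.85275, 2.19955, -0.4518), ∇φ = (6.9592, 13.6491, -2.154) → (1.85275, 2.19955, -0.4518) − 0.01·(6.9592, 13.6491, -2.154) = (1.783158, 2.063059, -0.43026)
∂φ/∂r at (1.783158, 2.063059, -0.43026) = -2.000941

-2.000941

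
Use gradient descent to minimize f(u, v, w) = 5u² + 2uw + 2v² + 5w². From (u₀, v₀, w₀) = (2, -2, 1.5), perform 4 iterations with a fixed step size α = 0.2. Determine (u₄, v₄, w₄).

(6.7552, -0.0032, 6.6904)

∇f = (10u + 2w, 4v, 2u + 10w)
(u₁, v₁, w₁) = (2, -2, 1.5) − 0.2·(23, -8, 19) = (-2.6, -0.4, -2.3)
(u₂, v₂, w₂) = (-2.6, -0.4, -2.3) − 0.2·(-30.6, -1.6, -28.2) = (3.52, -0.08, 3.34)
(u₃, v₃, w₃) = (3.52, -0.08, 3.34) − 0.2·(41.88, -0.32, 40.44) = (-4.856, -0.016, -4.748)
(u₄, v₄, w₄) = (-4.856, -0.016, -4.748) − 0.2·(-58.056, -0.064, -57.192) = (6.7552, -0.0032, 6.6904)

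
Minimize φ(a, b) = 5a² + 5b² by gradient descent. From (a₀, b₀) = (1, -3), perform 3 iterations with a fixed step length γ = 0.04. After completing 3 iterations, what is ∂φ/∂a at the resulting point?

2.16

∇φ = (10a, 10b)
(a₁, b₁) = (1, -3) − 0.04·(10, -30) = (0.6, -1.8)
(a₂, b₂) = (0.6, -1.8) − 0.04·(6, -18) = (0.36, -1.08)
(a₃, b₃) = (0.36, -1.08) − 0.04·(3.6, -10.8) = (0.216, -0.648)
∂φ/∂a at (0.216, -0.648) = 2.16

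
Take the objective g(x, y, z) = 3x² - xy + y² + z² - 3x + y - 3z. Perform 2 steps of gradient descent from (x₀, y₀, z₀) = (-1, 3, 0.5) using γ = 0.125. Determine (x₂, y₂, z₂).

∇g = (6x - y - 3, -x + 2y + 1, 2z - 3)
(x₁, y₁, z₁) = (-1, 3, 0.5) − 0.125·(-12, 8, -2) = (0.5, 2, 0.75)
(x₂, y₂, z₂) = (0.5, 2, 0.75) − 0.125·(-2, 4.5, -1.5) = (0.75, 1.4375, 0.9375)

(0.75, 1.4375, 0.9375)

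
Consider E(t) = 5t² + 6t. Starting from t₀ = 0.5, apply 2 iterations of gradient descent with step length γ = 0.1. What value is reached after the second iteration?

E′(t) = 10t + 6
Step 1: E′(0.5) = 11; t₁ = 0.5 − 0.1·11 = -0.6
Step 2: E′(-0.6) = 0; t₂ = -0.6 − 0.1·0 = -0.6

-0.6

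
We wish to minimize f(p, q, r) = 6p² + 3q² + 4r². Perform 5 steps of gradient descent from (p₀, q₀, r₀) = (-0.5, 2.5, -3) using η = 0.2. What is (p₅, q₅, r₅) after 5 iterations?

∇f = (12p, 6q, 8r)
(p₁, q₁, r₁) = (-0.5, 2.5, -3) − 0.2·(-6, 15, -24) = (0.7, -0.5, 1.8)
(p₂, q₂, r₂) = (0.7, -0.5, 1.8) − 0.2·(8.4, -3, 14.4) = (-0.98, 0.1, -1.08)
(p₃, q₃, r₃) = (-0.98, 0.1, -1.08) − 0.2·(-11.76, 0.6, -8.64) = (1.372, -0.02, 0.648)
(p₄, q₄, r₄) = (1.372, -0.02, 0.648) − 0.2·(16.464, -0.12, 5.184) = (-1.9208, 0.004, -0.3888)
(p₅, q₅, r₅) = (-1.9208, 0.004, -0.3888) − 0.2·(-23.0496, 0.024, -3.1104) = (2.68912, -0.0008, 0.23328)

(2.68912, -0.0008, 0.23328)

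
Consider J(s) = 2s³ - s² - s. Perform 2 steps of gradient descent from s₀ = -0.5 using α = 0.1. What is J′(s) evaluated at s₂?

J′(s) = 6s² - 2s - 1
Step 1: J′(-0.5) = 1.5; s₁ = -0.5 − 0.1·1.5 = -0.65
Step 2: J′(-0.65) = 2.835; s₂ = -0.65 − 0.1·2.835 = -0.9335
J′(s) at (-0.9335) = 6.0955335

6.0955335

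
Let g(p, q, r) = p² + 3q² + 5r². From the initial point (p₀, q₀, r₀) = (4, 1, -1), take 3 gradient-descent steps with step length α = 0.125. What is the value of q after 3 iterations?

∇g = (2p, 6q, 10r)
(p₁, q₁, r₁) = (4, 1, -1) − 0.125·(8, 6, -10) = (3, 0.25, 0.25)
(p₂, q₂, r₂) = (3, 0.25, 0.25) − 0.125·(6, 1.5, 2.5) = (2.25, 0.0625, -0.0625)
(p₃, q₃, r₃) = (2.25, 0.0625, -0.0625) − 0.125·(4.5, 0.375, -0.625) = (1.6875, 0.015625, 0.015625)
q = 0.015625

0.015625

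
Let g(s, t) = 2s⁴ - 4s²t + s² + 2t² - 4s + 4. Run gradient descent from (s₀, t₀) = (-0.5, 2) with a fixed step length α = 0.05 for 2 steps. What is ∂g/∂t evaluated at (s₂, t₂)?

3.88007936

∇g = (8s³ - 8st + 2s - 4, -4s² + 4t)
(s₁, t₁) = (-0.5, 2) − 0.05·(2, 7) = (-0.6, 1.65)
(s₂, t₂) = (-0.6, 1.65) − 0.05·(0.992, 5.16) = (-0.6496, 1.392)
∂g/∂t at (-0.6496, 1.392) = 3.88007936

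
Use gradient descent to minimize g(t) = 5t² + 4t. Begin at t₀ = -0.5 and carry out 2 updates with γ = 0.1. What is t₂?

-0.4

g′(t) = 10t + 4
t₁ = -0.5 − 0.1·(-1) = -0.4
t₂ = -0.4 − 0.1·0 = -0.4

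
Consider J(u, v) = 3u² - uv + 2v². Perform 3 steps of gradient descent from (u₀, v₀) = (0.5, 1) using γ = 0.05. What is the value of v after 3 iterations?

∇J = (6u - v, -u + 4v)
Step 1: at (0.5, 1), ∇J = (2, 3.5) → (0.5, 1) − 0.05·(2, 3.5) = (0.4, 0.825)
Step 2: at (0.4, 0.825), ∇J = (1.575, 2.9) → (0.4, 0.825) − 0.05·(1.575, 2.9) = (0.32125, 0.68)
Step 3: at (0.32125, 0.68), ∇J = (1.2475, 2.39875) → (0.32125, 0.68) − 0.05·(1.2475, 2.39875) = (0.258875, 0.5600625)
v = 0.5600625

0.5600625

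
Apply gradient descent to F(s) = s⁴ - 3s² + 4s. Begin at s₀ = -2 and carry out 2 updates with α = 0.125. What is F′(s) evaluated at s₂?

6.5

F′(s) = 4s³ - 6s + 4
Step 1: F′(-2) = -16; s₁ = -2 − 0.125·(-16) = 0
Step 2: F′(0) = 4; s₂ = 0 − 0.125·4 = -0.5
F′(s) at (-0.5) = 6.5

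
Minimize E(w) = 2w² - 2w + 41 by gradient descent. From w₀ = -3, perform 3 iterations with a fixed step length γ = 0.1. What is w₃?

-0.256

E′(w) = 4w - 2
w₁ = -3 − 0.1·(-14) = -1.6
w₂ = -1.6 − 0.1·(-8.4) = -0.76
w₃ = -0.76 − 0.1·(-5.04) = -0.256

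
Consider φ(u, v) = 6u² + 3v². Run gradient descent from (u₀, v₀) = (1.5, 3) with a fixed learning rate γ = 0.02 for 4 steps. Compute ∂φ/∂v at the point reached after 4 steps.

10.79451648

∇φ = (12u, 6v)
Step 1: at (1.5, 3), ∇φ = (18, 18) → (1.5, 3) − 0.02·(18, 18) = (1.14, 2.64)
Step 2: at (1.14, 2.64), ∇φ = (13.68, 15.84) → (1.14, 2.64) − 0.02·(13.68, 15.84) = (0.8664, 2.3232)
Step 3: at (0.8664, 2.3232), ∇φ = (10.3968, 13.9392) → (0.8664, 2.3232) − 0.02·(10.3968, 13.9392) = (0.658464, 2.044416)
Step 4: at (0.658464, 2.044416), ∇φ = (7.901568, 12.266496) → (0.658464, 2.044416) − 0.02·(7.901568, 12.266496) = (0.50043264, 1.79908608)
∂φ/∂v at (0.50043264, 1.79908608) = 10.79451648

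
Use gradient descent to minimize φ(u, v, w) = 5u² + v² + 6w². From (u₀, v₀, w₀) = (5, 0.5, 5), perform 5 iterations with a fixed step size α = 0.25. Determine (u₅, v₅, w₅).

∇φ = (10u, 2v, 12w)
(u₁, v₁, w₁) = (5, 0.5, 5) − 0.25·(50, 1, 60) = (-7.5, 0.25, -10)
(u₂, v₂, w₂) = (-7.5, 0.25, -10) − 0.25·(-75, 0.5, -120) = (11.25, 0.125, 20)
(u₃, v₃, w₃) = (11.25, 0.125, 20) − 0.25·(112.5, 0.25, 240) = (-16.875, 0.0625, -40)
(u₄, v₄, w₄) = (-16.875, 0.0625, -40) − 0.25·(-168.75, 0.125, -480) = (25.3125, 0.03125, 80)
(u₅, v₅, w₅) = (25.3125, 0.03125, 80) − 0.25·(253.125, 0.0625, 960) = (-37.96875, 0.015625, -160)

(-37.96875, 0.015625, -160)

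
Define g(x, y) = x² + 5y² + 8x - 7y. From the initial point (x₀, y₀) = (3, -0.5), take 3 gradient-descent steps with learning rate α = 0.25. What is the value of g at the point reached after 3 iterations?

∇g = (2x + 8, 10y - 7)
(x₁, y₁) = (3, -0.5) − 0.25·(14, -12) = (-0.5, 2.5)
(x₂, y₂) = (-0.5, 2.5) − 0.25·(7, 18) = (-2.25, -2)
(x₃, y₃) = (-2.25, -2) − 0.25·(3.5, -27) = (-3.125, 4.75)
g(-3.125, 4.75) = 64.328125

64.328125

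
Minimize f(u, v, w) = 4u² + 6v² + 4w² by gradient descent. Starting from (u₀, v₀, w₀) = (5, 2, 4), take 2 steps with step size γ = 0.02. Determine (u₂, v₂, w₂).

∇f = (8u, 12v, 8w)
Step 1: at (5, 2, 4), ∇f = (40, 24, 32) → (5, 2, 4) − 0.02·(40, 24, 32) = (4.2, 1.52, 3.36)
Step 2: at (4.2, 1.52, 3.36), ∇f = (33.6, 18.24, 26.88) → (4.2, 1.52, 3.36) − 0.02·(33.6, 18.24, 26.88) = (3.528, 1.1552, 2.8224)

(3.528, 1.1552, 2.8224)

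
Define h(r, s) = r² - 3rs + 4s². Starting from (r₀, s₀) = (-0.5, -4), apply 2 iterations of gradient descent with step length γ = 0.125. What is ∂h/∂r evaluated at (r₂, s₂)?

∇h = (2r - 3s, -3r + 8s)
(r₁, s₁) = (-0.5, -4) − 0.125·(11, -30.5) = (-1.875, -0.1875)
(r₂, s₂) = (-1.875, -0.1875) − 0.125·(-3.1875, 4.125) = (-1.4765625, -0.703125)
∂h/∂r at (-1.4765625, -0.703125) = -0.84375

-0.84375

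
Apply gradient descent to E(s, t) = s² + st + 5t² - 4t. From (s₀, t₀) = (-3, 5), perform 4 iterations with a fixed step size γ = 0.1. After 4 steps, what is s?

-1.6487

∇E = (2s + t, s + 10t - 4)
Step 1: at (-3, 5), ∇E = (-1, 43) → (-3, 5) − 0.1·(-1, 43) = (-2.9, 0.7)
Step 2: at (-2.9, 0.7), ∇E = (-5.1, 0.1) → (-2.9, 0.7) − 0.1·(-5.1, 0.1) = (-2.39, 0.69)
Step 3: at (-2.39, 0.69), ∇E = (-4.09, 0.51) → (-2.39, 0.69) − 0.1·(-4.09, 0.51) = (-1.981, 0.639)
Step 4: at (-1.981, 0.639), ∇E = (-3.323, 0.409) → (-1.981, 0.639) − 0.1·(-3.323, 0.409) = (-1.6487, 0.5981)
s = -1.6487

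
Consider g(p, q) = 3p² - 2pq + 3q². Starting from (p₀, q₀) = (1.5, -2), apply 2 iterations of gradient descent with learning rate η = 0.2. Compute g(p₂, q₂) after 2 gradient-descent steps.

3.1756

∇g = (6p - 2q, -2p + 6q)
(p₁, q₁) = (1.5, -2) − 0.2·(13, -15) = (-1.1, 1)
(p₂, q₂) = (-1.1, 1) − 0.2·(-8.6, 8.2) = (0.62, -0.64)
g(0.62, -0.64) = 3.1756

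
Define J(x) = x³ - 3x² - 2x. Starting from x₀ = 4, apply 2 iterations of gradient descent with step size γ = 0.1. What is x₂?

J′(x) = 3x² - 6x - 2
Step 1: J′(4) = 22; x₁ = 4 − 0.1·22 = 1.8
Step 2: J′(1.8) = -3.08; x₂ = 1.8 − 0.1·(-3.08) = 2.108

2.108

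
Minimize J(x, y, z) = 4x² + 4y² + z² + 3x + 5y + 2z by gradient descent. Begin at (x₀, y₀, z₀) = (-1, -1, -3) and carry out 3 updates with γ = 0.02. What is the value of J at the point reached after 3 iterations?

∇J = (8x + 3, 8y + 5, 2z + 2)
Step 1: at (-1, -1, -3), ∇J = (-5, -3, -4) → (-1, -1, -3) − 0.02·(-5, -3, -4) = (-0.9, -0.94, -2.92)
Step 2: at (-0.9, -0.94, -2.92), ∇J = (-4.2, -2.52, -3.84) → (-0.9, -0.94, -2.92) − 0.02·(-4.2, -2.52, -3.84) = (-0.816, -0.8896, -2.8432)
Step 3: at (-0.816, -0.8896, -2.8432), ∇J = (-3.528, -2.1168, -3.6864) → (-0.816, -0.8896, -2.8432) − 0.02·(-3.528, -2.1168, -3.6864) = (-0.74544, -0.847264, -2.769472)
J(-0.74544, -0.847264, -2.769472) = 0.752539475968

0.752539475968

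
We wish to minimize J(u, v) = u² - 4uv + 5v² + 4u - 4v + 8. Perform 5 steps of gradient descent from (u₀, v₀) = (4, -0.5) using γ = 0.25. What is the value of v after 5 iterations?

58.359375

∇J = (2u - 4v + 4, -4u + 10v - 4)
Step 1: at (4, -0.5), ∇J = (14, -25) → (4, -0.5) − 0.25·(14, -25) = (0.5, 5.75)
Step 2: at (0.5, 5.75), ∇J = (-18, 51.5) → (0.5, 5.75) − 0.25·(-18, 51.5) = (5, -7.125)
Step 3: at (5, -7.125), ∇J = (42.5, -95.25) → (5, -7.125) − 0.25·(42.5, -95.25) = (-5.625, 16.6875)
Step 4: at (-5.625, 16.6875), ∇J = (-74, 185.375) → (-5.625, 16.6875) − 0.25·(-74, 185.375) = (12.875, -29.65625)
Step 5: at (12.875, -29.65625), ∇J = (148.375, -352.0625) → (12.875, -29.65625) − 0.25·(148.375, -352.0625) = (-24.21875, 58.359375)
v = 58.359375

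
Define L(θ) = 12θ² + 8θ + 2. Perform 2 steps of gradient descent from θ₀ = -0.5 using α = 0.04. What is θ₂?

-0.3336

L′(θ) = 24θ + 8
Step 1: L′(-0.5) = -4; θ₁ = -0.5 − 0.04·(-4) = -0.34
Step 2: L′(-0.34) = -0.16; θ₂ = -0.34 − 0.04·(-0.16) = -0.3336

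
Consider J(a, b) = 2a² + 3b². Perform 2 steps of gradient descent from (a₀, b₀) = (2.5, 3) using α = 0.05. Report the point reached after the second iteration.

(1.6, 1.47)

∇J = (4a, 6b)
Step 1: at (2.5, 3), ∇J = (10, 18) → (2.5, 3) − 0.05·(10, 18) = (2, 2.1)
Step 2: at (2, 2.1), ∇J = (8, 12.6) → (2, 2.1) − 0.05·(8, 12.6) = (1.6, 1.47)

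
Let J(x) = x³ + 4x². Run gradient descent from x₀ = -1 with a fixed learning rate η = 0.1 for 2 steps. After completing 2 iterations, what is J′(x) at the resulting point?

-1.308125

J′(x) = 3x² + 8x
Step 1: J′(-1) = -5; x₁ = -1 − 0.1·(-5) = -0.5
Step 2: J′(-0.5) = -3.25; x₂ = -0.5 − 0.1·(-3.25) = -0.175
J′(x) at (-0.175) = -1.308125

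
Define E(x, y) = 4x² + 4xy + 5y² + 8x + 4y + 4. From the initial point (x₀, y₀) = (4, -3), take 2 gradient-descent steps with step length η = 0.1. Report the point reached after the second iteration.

(0.24, -0.88)

∇E = (8x + 4y + 8, 4x + 10y + 4)
Step 1: at (4, -3), ∇E = (28, -10) → (4, -3) − 0.1·(28, -10) = (1.2, -2)
Step 2: at (1.2, -2), ∇E = (9.6, -11.2) → (1.2, -2) − 0.1·(9.6, -11.2) = (0.24, -0.88)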